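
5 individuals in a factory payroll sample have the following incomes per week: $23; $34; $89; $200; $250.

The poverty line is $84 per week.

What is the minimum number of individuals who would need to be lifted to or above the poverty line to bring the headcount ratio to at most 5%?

2

Currently q = 2 of N = 5 are below the line (H = 0.400).
A headcount ratio of at most 5% allows at most ⌊0.05 × 5⌋ = 0 poor individuals.
So at least 2 − 0 = 2 must be lifted.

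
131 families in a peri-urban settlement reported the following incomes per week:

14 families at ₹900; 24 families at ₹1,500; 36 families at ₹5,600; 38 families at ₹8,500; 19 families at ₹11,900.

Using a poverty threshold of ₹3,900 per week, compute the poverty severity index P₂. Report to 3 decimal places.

0.133

Below the line: 14×₹900, 24×₹1,500 (q = 38 of N = 131).
Relative gaps: (3900−900)/3900 = 0.7692 (×14); (3900−1500)/3900 = 0.6154 (×24).
Squared: 0.5917 (×14); 0.3787 (×24).
Sum = 17.372781; P₂ = 17.372781 / 131 = 0.133.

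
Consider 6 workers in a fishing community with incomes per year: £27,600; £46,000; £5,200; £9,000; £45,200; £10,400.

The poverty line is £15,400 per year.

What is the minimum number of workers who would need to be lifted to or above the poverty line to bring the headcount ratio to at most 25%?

Currently q = 3 of N = 6 are below the line (H = 0.500).
A headcount ratio of at most 25% allows at most ⌊0.25 × 6⌋ = 1 poor workers.
So at least 3 − 1 = 2 must be lifted.

2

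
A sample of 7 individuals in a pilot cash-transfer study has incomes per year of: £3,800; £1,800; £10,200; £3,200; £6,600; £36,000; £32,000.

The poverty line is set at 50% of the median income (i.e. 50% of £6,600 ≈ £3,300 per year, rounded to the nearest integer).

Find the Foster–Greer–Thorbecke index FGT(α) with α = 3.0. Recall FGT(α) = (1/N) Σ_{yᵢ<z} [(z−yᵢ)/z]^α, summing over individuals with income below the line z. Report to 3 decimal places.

0.013

Incomes under z: £1,800, £3,200 (q = 2 of N = 7).
Normalized shortfalls: (3300−1800)/3300 = 0.4545; (3300−3200)/3300 = 0.0303.
Raised to α = 3.0: 0.09391; 0.00003.
Sum = 0.093942; FGT(3.0) = 0.093942 / 7 = 0.013.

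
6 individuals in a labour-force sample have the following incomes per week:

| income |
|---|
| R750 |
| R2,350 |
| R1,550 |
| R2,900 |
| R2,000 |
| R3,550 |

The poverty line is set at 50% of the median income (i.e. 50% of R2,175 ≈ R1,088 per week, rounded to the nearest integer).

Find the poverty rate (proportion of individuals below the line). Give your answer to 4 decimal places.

0.1667

1 of the 6 individuals have income below R1,088.
H = 1/6 = 0.1667.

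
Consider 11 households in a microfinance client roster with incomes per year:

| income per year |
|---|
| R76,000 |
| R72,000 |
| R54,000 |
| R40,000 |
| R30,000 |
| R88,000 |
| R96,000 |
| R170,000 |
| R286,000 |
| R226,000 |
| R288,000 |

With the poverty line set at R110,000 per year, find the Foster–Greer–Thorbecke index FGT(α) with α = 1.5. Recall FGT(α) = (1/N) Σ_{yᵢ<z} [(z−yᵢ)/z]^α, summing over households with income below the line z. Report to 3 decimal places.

0.182

Incomes under z: R30,000, R40,000, R54,000, R72,000, R76,000, R88,000, R96,000 (q = 7 of N = 11).
Relative gaps: (110000−30000)/110000 = 0.7273; (110000−40000)/110000 = 0.6364; (110000−54000)/110000 = 0.5091; (110000−72000)/110000 = 0.3455; (110000−76000)/110000 = 0.3091; (110000−88000)/110000 = 0.2000; (110000−96000)/110000 = 0.1273.
Raised to α = 1.5: 0.62022; 0.50764; 0.36324; 0.20304; 0.17184; 0.08944; 0.04540.
Sum = 2.000834; FGT(1.5) = 2.000834 / 11 = 0.182.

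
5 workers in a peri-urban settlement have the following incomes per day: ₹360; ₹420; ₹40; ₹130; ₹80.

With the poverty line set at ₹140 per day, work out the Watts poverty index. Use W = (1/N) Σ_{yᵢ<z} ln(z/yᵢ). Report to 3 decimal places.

Incomes under z: ₹40, ₹80, ₹130 (q = 3 of N = 5).
ln(z/y) terms: ln(140/40) = 1.2528; ln(140/80) = 0.5596; ln(140/130) = 0.0741.
W = 1.886487 / 5 = 0.377.

0.377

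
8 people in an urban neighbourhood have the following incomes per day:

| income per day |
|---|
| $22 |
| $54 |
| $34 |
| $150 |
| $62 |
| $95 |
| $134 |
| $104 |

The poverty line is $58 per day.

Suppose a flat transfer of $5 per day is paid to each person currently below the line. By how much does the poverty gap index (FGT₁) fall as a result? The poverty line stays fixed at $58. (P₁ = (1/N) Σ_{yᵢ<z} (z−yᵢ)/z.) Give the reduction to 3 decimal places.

0.030

Before: below the line — $22, $34, $54; poverty gap index (FGT₁) = 0.13793.
After the $5 transfer: below the line — $27, $39; poverty gap index (FGT₁) = 0.10776.
Reduction = 0.13793 − 0.10776 = 0.030.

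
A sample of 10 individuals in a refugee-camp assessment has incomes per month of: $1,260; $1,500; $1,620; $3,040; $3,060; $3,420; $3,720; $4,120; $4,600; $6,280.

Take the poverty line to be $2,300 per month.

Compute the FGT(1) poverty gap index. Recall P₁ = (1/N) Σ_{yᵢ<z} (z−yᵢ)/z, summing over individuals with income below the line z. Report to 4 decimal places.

Poor units: $1,260, $1,500, $1,620 (q = 3 of N = 10).
Gap ratios (z−y)/z: (2300−1260)/2300 = 0.4522; (2300−1500)/2300 = 0.3478; (2300−1620)/2300 = 0.2957.
Σ = 1.095652. Dividing by the full population N = 10 gives P₁ = 0.1096.

0.1096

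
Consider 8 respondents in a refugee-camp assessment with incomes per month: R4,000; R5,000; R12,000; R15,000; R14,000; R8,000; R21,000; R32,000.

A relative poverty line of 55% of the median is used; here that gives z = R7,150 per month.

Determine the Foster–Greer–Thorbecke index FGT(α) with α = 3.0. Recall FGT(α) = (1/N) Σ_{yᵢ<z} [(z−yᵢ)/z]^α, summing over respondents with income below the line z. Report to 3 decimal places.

Below z: R4,000, R5,000 (q = 2 of N = 8).
Normalized shortfalls: (7150−4000)/7150 = 0.4406; (7150−5000)/7150 = 0.3007.
Raised to α = 3.0: 0.08551; 0.02719.
Sum = 0.112699; FGT(3.0) = 0.112699 / 8 = 0.014.

0.014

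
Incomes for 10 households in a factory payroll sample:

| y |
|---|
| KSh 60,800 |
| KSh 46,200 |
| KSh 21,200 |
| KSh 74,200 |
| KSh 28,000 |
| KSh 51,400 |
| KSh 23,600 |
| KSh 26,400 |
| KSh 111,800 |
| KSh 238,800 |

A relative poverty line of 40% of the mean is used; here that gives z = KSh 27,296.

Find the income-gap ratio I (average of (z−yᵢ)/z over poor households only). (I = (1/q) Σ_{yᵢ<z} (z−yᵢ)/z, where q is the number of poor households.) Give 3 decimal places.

Poor units: KSh 21,200, KSh 23,600, KSh 26,400 (q = 3 of N = 10).
Shortfall ratios (z−y)/z: 0.2233, 0.1354, 0.0328; sum = 0.391559.
I averages over the q = 3 poor units only: 0.391559 / 3 = 0.131.

0.131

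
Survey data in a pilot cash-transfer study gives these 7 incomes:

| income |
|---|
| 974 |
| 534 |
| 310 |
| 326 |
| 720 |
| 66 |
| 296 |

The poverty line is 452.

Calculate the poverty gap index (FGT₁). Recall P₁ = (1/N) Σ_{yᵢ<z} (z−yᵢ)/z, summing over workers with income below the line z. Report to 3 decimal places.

Below z: 66, 296, 310, 326 (q = 4 of N = 7).
Shortfall ratios: (452−66)/452 = 0.8540; (452−296)/452 = 0.3451; (452−310)/452 = 0.3142; (452−326)/452 = 0.2788.
Sum of shortfalls = 1.792035; P₁ averages over all N: 1.792035 / 7 = 0.256.

0.256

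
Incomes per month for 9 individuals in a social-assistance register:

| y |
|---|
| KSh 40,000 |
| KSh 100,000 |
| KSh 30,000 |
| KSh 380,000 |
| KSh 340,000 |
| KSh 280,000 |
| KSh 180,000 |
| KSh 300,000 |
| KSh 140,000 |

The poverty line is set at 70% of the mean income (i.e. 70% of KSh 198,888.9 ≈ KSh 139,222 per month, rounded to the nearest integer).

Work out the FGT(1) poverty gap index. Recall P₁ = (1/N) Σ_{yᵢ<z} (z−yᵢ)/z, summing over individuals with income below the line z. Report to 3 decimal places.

0.198

Poor units: KSh 30,000, KSh 40,000, KSh 100,000 (q = 3 of N = 9).
Relative gaps: (139222−30000)/139222 = 0.7845; (139222−40000)/139222 = 0.7127; (139222−100000)/139222 = 0.2817.
Sum of shortfalls = 1.778929; P₁ averages over all N: 1.778929 / 9 = 0.198.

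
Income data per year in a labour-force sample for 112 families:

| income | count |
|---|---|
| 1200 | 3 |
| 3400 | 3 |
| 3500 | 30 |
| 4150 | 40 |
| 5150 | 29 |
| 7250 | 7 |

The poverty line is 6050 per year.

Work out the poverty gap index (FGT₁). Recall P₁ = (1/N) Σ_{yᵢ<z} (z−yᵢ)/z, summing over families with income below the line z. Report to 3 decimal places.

0.297

Incomes under z: 3×1200, 3×3400, 30×3500, 40×4150, 29×5150 (q = 105 of N = 112).
Gap ratios (z−y)/z: (6050−1200)/6050 = 0.8017 (×3); (6050−3400)/6050 = 0.4380 (×3); (6050−3500)/6050 = 0.4215 (×30); (6050−4150)/6050 = 0.3140 (×40); (6050−5150)/6050 = 0.1488 (×29).
Sum of shortfalls = 33.239669; P₁ averages over all N: 33.239669 / 112 = 0.297.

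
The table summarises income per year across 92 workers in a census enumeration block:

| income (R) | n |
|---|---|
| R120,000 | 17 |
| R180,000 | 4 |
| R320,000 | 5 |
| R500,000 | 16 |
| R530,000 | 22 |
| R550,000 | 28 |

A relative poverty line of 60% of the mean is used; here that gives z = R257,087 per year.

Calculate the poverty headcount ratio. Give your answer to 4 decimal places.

0.2283

21 of the 92 workers have income below R257,087.
H = 21/92 = 0.2283.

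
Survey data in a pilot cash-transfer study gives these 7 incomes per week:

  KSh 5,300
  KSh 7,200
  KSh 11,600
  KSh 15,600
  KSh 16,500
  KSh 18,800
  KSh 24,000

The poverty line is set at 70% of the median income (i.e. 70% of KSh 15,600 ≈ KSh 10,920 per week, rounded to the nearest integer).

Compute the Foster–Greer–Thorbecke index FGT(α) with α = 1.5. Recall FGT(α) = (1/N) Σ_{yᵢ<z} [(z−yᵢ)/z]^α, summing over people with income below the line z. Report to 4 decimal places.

Incomes under z: KSh 5,300, KSh 7,200 (q = 2 of N = 7).
Relative gaps: (10920−5300)/10920 = 0.5147; (10920−7200)/10920 = 0.3407.
Raised to α = 1.5: 0.36921; 0.19883.
Sum = 0.568037; FGT(1.5) = 0.568037 / 7 = 0.0811.

0.0811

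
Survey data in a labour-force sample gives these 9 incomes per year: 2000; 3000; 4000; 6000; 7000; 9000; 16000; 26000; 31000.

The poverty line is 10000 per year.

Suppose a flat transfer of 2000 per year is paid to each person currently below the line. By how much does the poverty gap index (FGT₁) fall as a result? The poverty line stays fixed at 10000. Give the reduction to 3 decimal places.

Before: below the line — 2000, 3000, 4000, 6000, 7000, 9000; poverty gap index (FGT₁) = 0.32222.
After the 2000 transfer: below the line — 4000, 5000, 6000, 8000, 9000; poverty gap index (FGT₁) = 0.20000.
Reduction = 0.32222 − 0.20000 = 0.122.

0.122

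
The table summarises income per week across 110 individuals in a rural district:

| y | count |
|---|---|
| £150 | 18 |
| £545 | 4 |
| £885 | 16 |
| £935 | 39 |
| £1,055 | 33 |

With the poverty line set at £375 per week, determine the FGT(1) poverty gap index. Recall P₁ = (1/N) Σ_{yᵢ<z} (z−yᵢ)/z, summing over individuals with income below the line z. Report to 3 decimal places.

0.098

Below z: 18×£150 (q = 18 of N = 110).
Shortfall ratios: (375−150)/375 = 0.6000 (×18).
Sum of shortfalls = 10.800000; P₁ averages over all N: 10.800000 / 110 = 0.098.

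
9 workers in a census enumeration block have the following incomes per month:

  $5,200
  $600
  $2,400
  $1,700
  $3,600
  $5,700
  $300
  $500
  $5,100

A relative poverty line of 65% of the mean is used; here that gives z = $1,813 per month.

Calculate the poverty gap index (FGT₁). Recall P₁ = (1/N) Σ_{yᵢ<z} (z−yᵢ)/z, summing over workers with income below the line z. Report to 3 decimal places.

Poor units: $300, $500, $600, $1,700 (q = 4 of N = 9).
Normalized shortfalls: (1813−300)/1813 = 0.8345; (1813−500)/1813 = 0.7242; (1813−600)/1813 = 0.6691; (1813−1700)/1813 = 0.0623.
Σ = 2.290127. Dividing by the full population N = 9 gives P₁ = 0.254.

0.254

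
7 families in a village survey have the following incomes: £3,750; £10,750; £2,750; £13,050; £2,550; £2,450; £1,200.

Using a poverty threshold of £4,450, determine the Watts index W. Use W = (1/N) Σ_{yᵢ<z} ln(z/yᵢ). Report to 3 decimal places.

0.445

Below the line: £1,200, £2,450, £2,550, £2,750, £3,750 (q = 5 of N = 7).
Log shortfalls: ln(4450/1200) = 1.3106; ln(4450/2450) = 0.5968; ln(4450/2550) = 0.5568; ln(4450/2750) = 0.4813; ln(4450/3750) = 0.1711.
W = 3.116661 / 7 = 0.445.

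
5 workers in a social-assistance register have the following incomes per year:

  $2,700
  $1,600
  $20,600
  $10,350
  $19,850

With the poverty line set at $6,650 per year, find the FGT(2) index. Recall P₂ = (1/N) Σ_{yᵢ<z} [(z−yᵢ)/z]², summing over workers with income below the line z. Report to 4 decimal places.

Below z: $1,600, $2,700 (q = 2 of N = 5).
Gap ratios (z−y)/z: (6650−1600)/6650 = 0.7594; (6650−2700)/6650 = 0.5940.
Squared: 0.5767; 0.3528.
Sum = 0.929504; P₂ = 0.929504 / 5 = 0.1859.

0.1859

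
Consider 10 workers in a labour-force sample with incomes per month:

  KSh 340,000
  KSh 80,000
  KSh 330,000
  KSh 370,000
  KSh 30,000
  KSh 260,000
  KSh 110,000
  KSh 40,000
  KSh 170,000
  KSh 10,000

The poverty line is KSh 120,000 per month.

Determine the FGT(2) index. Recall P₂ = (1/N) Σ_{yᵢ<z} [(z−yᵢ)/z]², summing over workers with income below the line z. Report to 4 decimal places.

Below the line: KSh 10,000, KSh 30,000, KSh 40,000, KSh 80,000, KSh 110,000 (q = 5 of N = 10).
Shortfall ratios: (120000−10000)/120000 = 0.9167; (120000−30000)/120000 = 0.7500; (120000−40000)/120000 = 0.6667; (120000−80000)/120000 = 0.3333; (120000−110000)/120000 = 0.0833.
Squared: 0.8403; 0.5625; 0.4444; 0.1111; 0.0069.
Sum = 1.965278; P₂ = 1.965278 / 10 = 0.1965.

0.1965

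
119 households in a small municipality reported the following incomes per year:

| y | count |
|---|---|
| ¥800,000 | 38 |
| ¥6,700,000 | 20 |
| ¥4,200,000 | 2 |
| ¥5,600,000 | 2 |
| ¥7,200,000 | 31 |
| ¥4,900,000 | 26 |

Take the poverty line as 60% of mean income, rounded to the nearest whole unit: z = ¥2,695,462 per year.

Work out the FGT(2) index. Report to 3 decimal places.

Below the line: 38×¥800,000 (q = 38 of N = 119).
Normalized shortfalls: (2695462−800000)/2695462 = 0.7032 (×38).
Squared: 0.4945 (×38).
Sum = 18.790889; P₂ = 18.790889 / 119 = 0.158.

0.158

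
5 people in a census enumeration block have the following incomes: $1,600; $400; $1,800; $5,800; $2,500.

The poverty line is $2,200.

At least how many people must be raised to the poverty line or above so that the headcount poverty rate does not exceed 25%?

2

3 of the 5 people are poor, so H = 3/5 = 0.600.
A headcount ratio of at most 25% allows at most ⌊0.25 × 5⌋ = 1 poor people.
So at least 3 − 1 = 2 must be lifted.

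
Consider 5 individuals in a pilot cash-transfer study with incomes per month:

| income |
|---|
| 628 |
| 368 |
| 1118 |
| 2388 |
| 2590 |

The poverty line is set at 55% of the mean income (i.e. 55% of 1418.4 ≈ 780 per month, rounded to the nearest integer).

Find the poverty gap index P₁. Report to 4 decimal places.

Incomes under z: 368, 628 (q = 2 of N = 5).
Normalized shortfalls: (780−368)/780 = 0.5282; (780−628)/780 = 0.1949.
Sum of shortfalls = 0.723077; P₁ averages over all N: 0.723077 / 5 = 0.1446.

0.1446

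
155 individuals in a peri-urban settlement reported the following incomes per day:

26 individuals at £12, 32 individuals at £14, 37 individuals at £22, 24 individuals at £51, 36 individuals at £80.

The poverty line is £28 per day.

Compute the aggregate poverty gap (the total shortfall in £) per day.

Below the line: 26×£12, 32×£14, 37×£22 (q = 95 of N = 155).
Individual gaps: 26×(28−12) = 416; 32×(28−14) = 448; 37×(28−22) = 222.
Aggregate gap = £1,086.

£1,086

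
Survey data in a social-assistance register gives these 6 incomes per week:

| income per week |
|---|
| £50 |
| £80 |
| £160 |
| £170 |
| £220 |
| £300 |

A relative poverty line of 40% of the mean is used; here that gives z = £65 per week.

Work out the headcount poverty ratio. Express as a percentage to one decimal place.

16.7%

1 of the 6 respondents have income below £65.
H = 1/6 = 16.7%.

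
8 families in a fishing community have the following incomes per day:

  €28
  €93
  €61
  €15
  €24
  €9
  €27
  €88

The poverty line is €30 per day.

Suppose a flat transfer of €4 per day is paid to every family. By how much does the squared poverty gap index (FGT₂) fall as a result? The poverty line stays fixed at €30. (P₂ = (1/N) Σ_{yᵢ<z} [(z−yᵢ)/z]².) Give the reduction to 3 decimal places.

0.042

Before: below the line — €9, €15, €24, €27, €28; squared poverty gap index (FGT₂) = 0.09931.
After the €4 transfer: below the line — €13, €19, €28; squared poverty gap index (FGT₂) = 0.05750.
Reduction = 0.09931 − 0.05750 = 0.042.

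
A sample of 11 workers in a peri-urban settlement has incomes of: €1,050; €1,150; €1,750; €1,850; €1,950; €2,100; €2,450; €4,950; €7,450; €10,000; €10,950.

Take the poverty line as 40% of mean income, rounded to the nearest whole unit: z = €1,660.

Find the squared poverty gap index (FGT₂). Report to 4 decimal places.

Poor units: €1,050, €1,150 (q = 2 of N = 11).
Normalized shortfalls: (1660−1050)/1660 = 0.3675; (1660−1150)/1660 = 0.3072.
Squared: 0.1350; 0.0944.
Sum = 0.229424; P₂ = 0.229424 / 11 = 0.0209.

0.0209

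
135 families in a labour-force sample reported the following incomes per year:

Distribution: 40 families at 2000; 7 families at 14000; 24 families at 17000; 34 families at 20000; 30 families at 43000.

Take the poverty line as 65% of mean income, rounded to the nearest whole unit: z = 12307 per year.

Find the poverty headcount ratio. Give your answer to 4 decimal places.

0.2963

40 of the 135 families have income below 12307.
H = 40/135 = 0.2963.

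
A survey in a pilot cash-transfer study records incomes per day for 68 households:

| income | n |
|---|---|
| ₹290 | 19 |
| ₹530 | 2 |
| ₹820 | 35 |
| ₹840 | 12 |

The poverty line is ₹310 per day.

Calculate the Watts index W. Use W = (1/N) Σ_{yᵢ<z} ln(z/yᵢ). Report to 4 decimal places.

Poor units: 19×₹290 (q = 19 of N = 68).
Log shortfalls: ln(310/290) = 0.0667 (×19).
W = 1.267136 / 68 = 0.0186.

0.0186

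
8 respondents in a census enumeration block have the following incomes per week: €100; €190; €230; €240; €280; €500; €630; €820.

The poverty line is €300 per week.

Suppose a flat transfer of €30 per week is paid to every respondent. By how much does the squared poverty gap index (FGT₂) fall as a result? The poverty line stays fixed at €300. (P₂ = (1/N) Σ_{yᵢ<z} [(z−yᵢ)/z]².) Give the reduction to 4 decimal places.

Before: below the line — €100, €190, €230, €240, €280; squared poverty gap index (FGT₂) = 0.084722.
After the €30 transfer: below the line — €130, €220, €260, €270; squared poverty gap index (FGT₂) = 0.052500.
Reduction = 0.084722 − 0.052500 = 0.0322.

0.0322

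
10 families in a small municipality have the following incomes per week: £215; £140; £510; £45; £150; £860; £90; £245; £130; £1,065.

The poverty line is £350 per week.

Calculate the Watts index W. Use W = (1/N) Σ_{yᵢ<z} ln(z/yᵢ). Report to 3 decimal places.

0.701

Incomes under z: £45, £90, £130, £140, £150, £215, £245 (q = 7 of N = 10).
ln(z/y) terms: ln(350/45) = 2.0513; ln(350/90) = 1.3581; ln(350/130) = 0.9904; ln(350/140) = 0.9163; ln(350/150) = 0.8473; ln(350/215) = 0.4873; ln(350/245) = 0.3567.
W = 7.007352 / 10 = 0.701.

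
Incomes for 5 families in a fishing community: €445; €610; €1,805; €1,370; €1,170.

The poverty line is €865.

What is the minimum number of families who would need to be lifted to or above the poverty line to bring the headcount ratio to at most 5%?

Currently q = 2 of N = 5 are below the line (H = 0.400).
A headcount ratio of at most 5% allows at most ⌊0.05 × 5⌋ = 0 poor families.
So at least 2 − 0 = 2 must be lifted.

2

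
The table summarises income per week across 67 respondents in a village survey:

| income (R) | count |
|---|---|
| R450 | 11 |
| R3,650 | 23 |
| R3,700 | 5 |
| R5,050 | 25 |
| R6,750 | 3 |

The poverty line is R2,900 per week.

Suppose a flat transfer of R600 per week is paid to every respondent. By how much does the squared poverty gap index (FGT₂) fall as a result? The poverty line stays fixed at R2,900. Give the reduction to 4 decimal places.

0.0504

Before: below the line — 11×R450; squared poverty gap index (FGT₂) = 0.117180.
After the R600 transfer: below the line — 11×R1,050; squared poverty gap index (FGT₂) = 0.066814.
Reduction = 0.117180 − 0.066814 = 0.0504.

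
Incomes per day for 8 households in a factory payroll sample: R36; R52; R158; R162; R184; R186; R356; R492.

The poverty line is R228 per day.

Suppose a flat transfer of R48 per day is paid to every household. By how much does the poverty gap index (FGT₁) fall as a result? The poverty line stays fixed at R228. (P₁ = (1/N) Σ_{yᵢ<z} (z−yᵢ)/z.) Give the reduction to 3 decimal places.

0.152

Before: below the line — R36, R52, R158, R162, R184, R186; poverty gap index (FGT₁) = 0.32346.
After the R48 transfer: below the line — R84, R100, R206, R210; poverty gap index (FGT₁) = 0.17105.
Reduction = 0.32346 − 0.17105 = 0.152.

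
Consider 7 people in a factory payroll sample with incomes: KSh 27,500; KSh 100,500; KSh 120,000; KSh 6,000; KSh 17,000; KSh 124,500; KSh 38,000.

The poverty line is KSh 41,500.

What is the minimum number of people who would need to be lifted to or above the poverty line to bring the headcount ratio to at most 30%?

2

4 of the 7 people are poor, so H = 4/7 = 0.571.
A headcount ratio of at most 30% allows at most ⌊0.30 × 7⌋ = 2 poor people.
So at least 4 − 2 = 2 must be lifted.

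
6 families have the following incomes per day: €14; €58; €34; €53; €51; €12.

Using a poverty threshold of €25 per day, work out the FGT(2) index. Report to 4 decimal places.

0.0773

Below the line: €12, €14 (q = 2 of N = 6).
Shortfall ratios: (25−12)/25 = 0.5200; (25−14)/25 = 0.4400.
Squared: 0.2704; 0.1936.
Sum = 0.464000; P₂ = 0.464000 / 6 = 0.0773.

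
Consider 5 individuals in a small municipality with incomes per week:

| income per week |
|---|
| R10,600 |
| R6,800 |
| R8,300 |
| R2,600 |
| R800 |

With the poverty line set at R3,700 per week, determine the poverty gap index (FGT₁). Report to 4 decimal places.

Poor units: R800, R2,600 (q = 2 of N = 5).
Relative gaps: (3700−800)/3700 = 0.7838; (3700−2600)/3700 = 0.2973.
Σ = 1.081081. Dividing by the full population N = 5 gives P₁ = 0.2162.

0.2162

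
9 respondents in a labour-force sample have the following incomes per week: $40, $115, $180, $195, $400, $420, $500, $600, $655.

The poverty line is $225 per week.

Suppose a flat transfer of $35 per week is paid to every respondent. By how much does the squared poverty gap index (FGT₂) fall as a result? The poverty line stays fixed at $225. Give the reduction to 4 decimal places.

Before: below the line — $40, $115, $180, $195; squared poverty gap index (FGT₂) = 0.108093.
After the $35 transfer: below the line — $75, $150, $215; squared poverty gap index (FGT₂) = 0.061948.
Reduction = 0.108093 − 0.061948 = 0.0461.

0.0461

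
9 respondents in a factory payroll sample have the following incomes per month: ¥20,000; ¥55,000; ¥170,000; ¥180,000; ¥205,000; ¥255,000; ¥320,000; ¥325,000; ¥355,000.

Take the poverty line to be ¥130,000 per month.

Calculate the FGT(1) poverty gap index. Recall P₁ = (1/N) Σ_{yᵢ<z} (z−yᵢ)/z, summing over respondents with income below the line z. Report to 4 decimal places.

Incomes under z: ¥20,000, ¥55,000 (q = 2 of N = 9).
Normalized shortfalls: (130000−20000)/130000 = 0.8462; (130000−55000)/130000 = 0.5769.
Σ = 1.423077. Dividing by the full population N = 9 gives P₁ = 0.1581.

0.1581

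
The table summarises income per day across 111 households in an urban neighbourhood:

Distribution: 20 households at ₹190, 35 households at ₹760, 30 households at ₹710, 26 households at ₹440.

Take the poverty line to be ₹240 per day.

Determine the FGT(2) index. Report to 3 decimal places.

0.008

Below the line: 20×₹190 (q = 20 of N = 111).
Gap ratios (z−y)/z: (240−190)/240 = 0.2083 (×20).
Squared: 0.0434 (×20).
Sum = 0.868056; P₂ = 0.868056 / 111 = 0.008.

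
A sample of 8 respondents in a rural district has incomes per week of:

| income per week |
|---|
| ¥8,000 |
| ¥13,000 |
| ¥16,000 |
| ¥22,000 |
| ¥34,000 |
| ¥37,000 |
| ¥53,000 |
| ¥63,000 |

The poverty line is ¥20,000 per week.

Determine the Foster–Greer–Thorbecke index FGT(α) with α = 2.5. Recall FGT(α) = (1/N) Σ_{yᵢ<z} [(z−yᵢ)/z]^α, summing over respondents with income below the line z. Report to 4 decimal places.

0.0462

Below the line: ¥8,000, ¥13,000, ¥16,000 (q = 3 of N = 8).
Relative gaps: (20000−8000)/20000 = 0.6000; (20000−13000)/20000 = 0.3500; (20000−16000)/20000 = 0.2000.
Raised to α = 2.5: 0.27885; 0.07247; 0.01789.
Sum = 0.369215; FGT(2.5) = 0.369215 / 8 = 0.0462.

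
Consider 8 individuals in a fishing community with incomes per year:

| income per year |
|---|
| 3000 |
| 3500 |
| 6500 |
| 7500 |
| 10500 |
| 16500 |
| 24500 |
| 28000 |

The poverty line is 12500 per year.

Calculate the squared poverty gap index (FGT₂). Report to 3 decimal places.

0.189

Below the line: 3000, 3500, 6500, 7500, 10500 (q = 5 of N = 8).
Shortfall ratios: (12500−3000)/12500 = 0.7600; (12500−3500)/12500 = 0.7200; (12500−6500)/12500 = 0.4800; (12500−7500)/12500 = 0.4000; (12500−10500)/12500 = 0.1600.
Squared: 0.5776; 0.5184; 0.2304; 0.1600; 0.0256.
Sum = 1.512000; P₂ = 1.512000 / 8 = 0.189.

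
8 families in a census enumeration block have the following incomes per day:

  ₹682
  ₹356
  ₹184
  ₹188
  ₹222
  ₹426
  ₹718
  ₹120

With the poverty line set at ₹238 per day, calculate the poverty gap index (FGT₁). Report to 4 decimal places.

0.1250

Below z: ₹120, ₹184, ₹188, ₹222 (q = 4 of N = 8).
Normalized shortfalls: (238−120)/238 = 0.4958; (238−184)/238 = 0.2269; (238−188)/238 = 0.2101; (238−222)/238 = 0.0672.
Σ = 1.000000. Dividing by the full population N = 8 gives P₁ = 0.1250.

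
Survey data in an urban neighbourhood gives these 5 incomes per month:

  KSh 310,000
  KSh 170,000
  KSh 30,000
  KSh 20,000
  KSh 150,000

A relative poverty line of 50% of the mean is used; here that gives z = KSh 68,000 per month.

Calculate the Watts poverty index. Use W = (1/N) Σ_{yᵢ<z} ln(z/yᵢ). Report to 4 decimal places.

Poor units: KSh 20,000, KSh 30,000 (q = 2 of N = 5).
ln(z/y) terms: ln(68000/20000) = 1.2238; ln(68000/30000) = 0.8183.
W = 2.042086 / 5 = 0.4084.

0.4084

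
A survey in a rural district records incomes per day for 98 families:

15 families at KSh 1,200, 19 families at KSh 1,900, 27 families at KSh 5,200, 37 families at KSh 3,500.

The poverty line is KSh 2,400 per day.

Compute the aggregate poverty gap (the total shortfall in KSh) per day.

Below z: 15×KSh 1,200, 19×KSh 1,900 (q = 34 of N = 98).
Individual gaps: 15×(2400−1200) = 18000; 19×(2400−1900) = 9500.
Aggregate gap = KSh 27,500.

KSh 27,500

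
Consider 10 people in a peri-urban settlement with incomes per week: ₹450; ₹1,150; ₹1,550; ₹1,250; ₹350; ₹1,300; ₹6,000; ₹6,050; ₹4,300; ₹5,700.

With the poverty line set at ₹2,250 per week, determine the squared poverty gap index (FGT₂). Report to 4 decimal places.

Below the line: ₹350, ₹450, ₹1,150, ₹1,250, ₹1,300, ₹1,550 (q = 6 of N = 10).
Normalized shortfalls: (2250−350)/2250 = 0.8444; (2250−450)/2250 = 0.8000; (2250−1150)/2250 = 0.4889; (2250−1250)/2250 = 0.4444; (2250−1300)/2250 = 0.4222; (2250−1550)/2250 = 0.3111.
Squared: 0.7131; 0.6400; 0.2390; 0.1975; 0.1783; 0.0968.
Sum = 2.064691; P₂ = 2.064691 / 10 = 0.2065.

0.2065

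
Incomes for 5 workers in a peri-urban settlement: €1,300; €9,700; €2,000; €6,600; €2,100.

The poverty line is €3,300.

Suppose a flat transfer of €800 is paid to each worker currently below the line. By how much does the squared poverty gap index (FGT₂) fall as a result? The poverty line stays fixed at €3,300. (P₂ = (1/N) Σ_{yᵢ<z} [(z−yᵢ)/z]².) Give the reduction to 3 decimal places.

Before: below the line — €1,300, €2,000, €2,100; squared poverty gap index (FGT₂) = 0.13095.
After the €800 transfer: below the line — €2,100, €2,800, €2,900; squared poverty gap index (FGT₂) = 0.03398.
Reduction = 0.13095 − 0.03398 = 0.097.

0.097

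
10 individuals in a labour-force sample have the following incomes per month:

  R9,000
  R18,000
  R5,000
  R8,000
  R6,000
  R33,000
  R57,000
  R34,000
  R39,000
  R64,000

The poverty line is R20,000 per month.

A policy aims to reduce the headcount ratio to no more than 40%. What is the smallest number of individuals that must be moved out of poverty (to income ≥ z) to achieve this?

1

Currently q = 5 of N = 10 are below the line (H = 0.500).
A headcount ratio of at most 40% allows at most ⌊0.40 × 10⌋ = 4 poor individuals.
So at least 5 − 4 = 1 must be lifted.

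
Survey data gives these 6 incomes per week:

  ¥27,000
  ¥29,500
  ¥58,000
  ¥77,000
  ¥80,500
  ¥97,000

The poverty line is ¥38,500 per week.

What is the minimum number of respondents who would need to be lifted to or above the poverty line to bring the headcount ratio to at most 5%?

2

Currently q = 2 of N = 6 are below the line (H = 0.333).
A headcount ratio of at most 5% allows at most ⌊0.05 × 6⌋ = 0 poor respondents.
So at least 2 − 0 = 2 must be lifted.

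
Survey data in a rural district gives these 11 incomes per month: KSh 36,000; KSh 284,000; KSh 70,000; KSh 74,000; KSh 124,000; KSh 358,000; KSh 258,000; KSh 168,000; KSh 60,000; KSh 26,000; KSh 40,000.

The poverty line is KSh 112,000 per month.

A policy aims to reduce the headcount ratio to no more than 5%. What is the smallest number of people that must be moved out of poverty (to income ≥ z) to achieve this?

6

Currently q = 6 of N = 11 are below the line (H = 0.545).
A headcount ratio of at most 5% allows at most ⌊0.05 × 11⌋ = 0 poor people.
So at least 6 − 0 = 6 must be lifted.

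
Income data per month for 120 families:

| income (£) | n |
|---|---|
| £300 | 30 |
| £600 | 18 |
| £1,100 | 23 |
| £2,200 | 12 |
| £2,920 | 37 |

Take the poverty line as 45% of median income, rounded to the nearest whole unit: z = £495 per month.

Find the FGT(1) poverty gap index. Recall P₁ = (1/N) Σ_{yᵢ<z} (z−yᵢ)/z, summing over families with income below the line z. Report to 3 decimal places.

Below z: 30×£300 (q = 30 of N = 120).
Shortfall ratios: (495−300)/495 = 0.3939 (×30).
Sum of shortfalls = 11.818182; P₁ averages over all N: 11.818182 / 120 = 0.098.

0.098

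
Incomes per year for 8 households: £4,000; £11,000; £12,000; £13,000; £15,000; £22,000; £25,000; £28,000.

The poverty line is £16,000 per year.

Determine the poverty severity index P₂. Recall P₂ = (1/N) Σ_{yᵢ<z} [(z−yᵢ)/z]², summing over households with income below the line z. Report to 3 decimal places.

0.095

Below the line: £4,000, £11,000, £12,000, £13,000, £15,000 (q = 5 of N = 8).
Gap ratios (z−y)/z: (16000−4000)/16000 = 0.7500; (16000−11000)/16000 = 0.3125; (16000−12000)/16000 = 0.2500; (16000−13000)/16000 = 0.1875; (16000−15000)/16000 = 0.0625.
Squared: 0.5625; 0.0977; 0.0625; 0.0352; 0.0039.
Sum = 0.761719; P₂ = 0.761719 / 8 = 0.095.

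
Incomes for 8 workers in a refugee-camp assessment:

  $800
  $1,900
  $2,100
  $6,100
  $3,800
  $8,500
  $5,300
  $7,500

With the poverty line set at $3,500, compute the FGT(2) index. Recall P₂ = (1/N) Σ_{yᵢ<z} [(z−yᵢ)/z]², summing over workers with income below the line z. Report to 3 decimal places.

Below the line: $800, $1,900, $2,100 (q = 3 of N = 8).
Normalized shortfalls: (3500−800)/3500 = 0.7714; (3500−1900)/3500 = 0.4571; (3500−2100)/3500 = 0.4000.
Squared: 0.5951; 0.2090; 0.1600.
Sum = 0.964082; P₂ = 0.964082 / 8 = 0.121.

0.121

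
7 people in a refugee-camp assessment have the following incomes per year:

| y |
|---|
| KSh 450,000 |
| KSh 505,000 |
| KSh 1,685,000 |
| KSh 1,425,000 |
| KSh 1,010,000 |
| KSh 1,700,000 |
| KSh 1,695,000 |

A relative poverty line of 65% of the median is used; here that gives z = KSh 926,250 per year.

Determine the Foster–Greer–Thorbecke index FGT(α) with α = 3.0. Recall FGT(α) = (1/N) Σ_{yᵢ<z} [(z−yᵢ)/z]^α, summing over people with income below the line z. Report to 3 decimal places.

Below the line: KSh 450,000, KSh 505,000 (q = 2 of N = 7).
Relative gaps: (926250−450000)/926250 = 0.5142; (926250−505000)/926250 = 0.4548.
Raised to α = 3.0: 0.13593; 0.09407.
Sum = 0.229998; FGT(3.0) = 0.229998 / 7 = 0.033.

0.033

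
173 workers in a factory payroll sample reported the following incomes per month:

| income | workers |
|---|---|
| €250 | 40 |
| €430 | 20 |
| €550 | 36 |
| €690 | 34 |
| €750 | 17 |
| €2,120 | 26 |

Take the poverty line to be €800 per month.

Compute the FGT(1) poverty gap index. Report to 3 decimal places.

0.311

Below the line: 40×€250, 20×€430, 36×€550, 34×€690, 17×€750 (q = 147 of N = 173).
Gap ratios (z−y)/z: (800−250)/800 = 0.6875 (×40); (800−430)/800 = 0.4625 (×20); (800−550)/800 = 0.3125 (×36); (800−690)/800 = 0.1375 (×34); (800−750)/800 = 0.0625 (×17).
Sum of shortfalls = 53.737500; P₁ averages over all N: 53.737500 / 173 = 0.311.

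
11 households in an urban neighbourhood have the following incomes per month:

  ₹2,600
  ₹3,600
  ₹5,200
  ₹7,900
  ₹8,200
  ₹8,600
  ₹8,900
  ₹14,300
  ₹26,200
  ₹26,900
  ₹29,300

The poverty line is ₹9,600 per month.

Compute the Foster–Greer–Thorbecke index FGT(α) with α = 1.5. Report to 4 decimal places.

0.1464

Poor units: ₹2,600, ₹3,600, ₹5,200, ₹7,900, ₹8,200, ₹8,600, ₹8,900 (q = 7 of N = 11).
Gap ratios (z−y)/z: (9600−2600)/9600 = 0.7292; (9600−3600)/9600 = 0.6250; (9600−5200)/9600 = 0.4583; (9600−7900)/9600 = 0.1771; (9600−8200)/9600 = 0.1458; (9600−8600)/9600 = 0.1042; (9600−8900)/9600 = 0.0729.
Raised to α = 1.5: 0.62264; 0.49411; 0.31029; 0.07452; 0.05569; 0.03362; 0.01969.
Sum = 1.610563; FGT(1.5) = 1.610563 / 11 = 0.1464.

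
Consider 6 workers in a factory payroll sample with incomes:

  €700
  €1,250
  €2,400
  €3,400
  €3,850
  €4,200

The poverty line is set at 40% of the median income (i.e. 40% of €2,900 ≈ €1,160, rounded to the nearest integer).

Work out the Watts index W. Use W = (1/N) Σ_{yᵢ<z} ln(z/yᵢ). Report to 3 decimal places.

Poor units: €700 (q = 1 of N = 6).
ln(z/y) terms: ln(1160/700) = 0.5051.
W = 0.505095 / 6 = 0.084.

0.084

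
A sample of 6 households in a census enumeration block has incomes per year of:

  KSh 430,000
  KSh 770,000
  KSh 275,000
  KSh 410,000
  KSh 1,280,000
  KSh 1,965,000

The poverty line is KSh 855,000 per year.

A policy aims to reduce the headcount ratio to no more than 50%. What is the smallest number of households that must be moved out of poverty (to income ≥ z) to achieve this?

4 of the 6 households are poor, so H = 4/6 = 0.667.
A headcount ratio of at most 50% allows at most ⌊0.50 × 6⌋ = 3 poor households.
So at least 4 − 3 = 1 must be lifted.

1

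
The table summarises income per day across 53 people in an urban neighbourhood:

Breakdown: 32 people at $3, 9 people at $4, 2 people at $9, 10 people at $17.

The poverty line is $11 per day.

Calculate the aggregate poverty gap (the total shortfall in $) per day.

$323

Poor units: 32×$3, 9×$4, 2×$9 (q = 43 of N = 53).
Individual gaps: 32×(11−3) = 256; 9×(11−4) = 63; 2×(11−9) = 4.
Aggregate gap = $323.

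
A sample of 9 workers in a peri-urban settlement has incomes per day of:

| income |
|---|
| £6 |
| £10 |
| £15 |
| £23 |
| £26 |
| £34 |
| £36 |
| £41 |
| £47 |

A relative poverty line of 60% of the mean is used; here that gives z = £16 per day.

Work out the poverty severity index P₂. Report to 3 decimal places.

0.059

Poor units: £6, £10, £15 (q = 3 of N = 9).
Normalized shortfalls: (16−6)/16 = 0.6250; (16−10)/16 = 0.3750; (16−15)/16 = 0.0625.
Squared: 0.3906; 0.1406; 0.0039.
Sum = 0.535156; P₂ = 0.535156 / 9 = 0.059.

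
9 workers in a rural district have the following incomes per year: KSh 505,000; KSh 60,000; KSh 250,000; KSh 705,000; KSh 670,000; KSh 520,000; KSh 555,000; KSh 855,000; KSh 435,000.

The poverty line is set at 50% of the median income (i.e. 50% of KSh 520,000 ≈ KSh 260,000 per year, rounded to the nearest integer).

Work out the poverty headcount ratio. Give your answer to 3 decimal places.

2 of the 9 workers have income below KSh 260,000.
H = 2/9 = 0.222.

0.222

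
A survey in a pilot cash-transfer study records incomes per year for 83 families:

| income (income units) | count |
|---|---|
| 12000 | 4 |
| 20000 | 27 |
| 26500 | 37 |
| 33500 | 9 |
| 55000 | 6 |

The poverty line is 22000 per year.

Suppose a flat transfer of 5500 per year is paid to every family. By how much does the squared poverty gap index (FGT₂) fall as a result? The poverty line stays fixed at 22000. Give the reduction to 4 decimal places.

0.0106

Before: below the line — 4×12000, 27×20000; squared poverty gap index (FGT₂) = 0.012646.
After the 5500 transfer: below the line — 4×17500; squared poverty gap index (FGT₂) = 0.002016.
Reduction = 0.012646 − 0.002016 = 0.0106.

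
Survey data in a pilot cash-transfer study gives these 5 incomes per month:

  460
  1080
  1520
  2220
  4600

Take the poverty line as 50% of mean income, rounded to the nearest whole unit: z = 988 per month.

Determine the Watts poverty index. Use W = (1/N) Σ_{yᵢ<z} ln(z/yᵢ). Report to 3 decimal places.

0.153

Below the line: 460 (q = 1 of N = 5).
Log gaps: ln(988/460) = 0.7645.
W = 0.764456 / 5 = 0.153.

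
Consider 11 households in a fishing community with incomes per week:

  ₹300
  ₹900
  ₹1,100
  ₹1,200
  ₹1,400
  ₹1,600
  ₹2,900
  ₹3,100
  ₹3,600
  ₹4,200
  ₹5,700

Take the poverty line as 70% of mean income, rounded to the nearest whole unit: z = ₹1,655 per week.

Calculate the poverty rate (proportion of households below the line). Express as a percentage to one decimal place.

6 of the 11 households have income below ₹1,655.
H = 6/11 = 54.5%.

54.5%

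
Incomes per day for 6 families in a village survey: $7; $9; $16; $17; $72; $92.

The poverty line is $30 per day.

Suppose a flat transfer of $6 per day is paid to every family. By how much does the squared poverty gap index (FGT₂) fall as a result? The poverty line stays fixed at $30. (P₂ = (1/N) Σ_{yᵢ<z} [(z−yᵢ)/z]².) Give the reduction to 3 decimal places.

Before: below the line — $7, $9, $16, $17; squared poverty gap index (FGT₂) = 0.24722.
After the $6 transfer: below the line — $13, $15, $22, $23; squared poverty gap index (FGT₂) = 0.11611.
Reduction = 0.24722 − 0.11611 = 0.131.

0.131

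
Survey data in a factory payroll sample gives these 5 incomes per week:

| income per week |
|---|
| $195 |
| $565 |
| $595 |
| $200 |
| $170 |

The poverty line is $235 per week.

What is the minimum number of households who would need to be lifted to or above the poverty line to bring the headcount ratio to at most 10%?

3

Currently q = 3 of N = 5 are below the line (H = 0.600).
A headcount ratio of at most 10% allows at most ⌊0.10 × 5⌋ = 0 poor households.
So at least 3 − 0 = 3 must be lifted.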